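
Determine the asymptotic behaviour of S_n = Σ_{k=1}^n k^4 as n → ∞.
S_n ~ n^5 / 5

By integral comparison (Euler-Maclaurin), Σ_{k=1}^n k^4 = ∫_0^n x^4 dx + O(n^4) = n^5/5 + O(n^4). (Equivalently, Faulhaber's formula gives the same leading term.)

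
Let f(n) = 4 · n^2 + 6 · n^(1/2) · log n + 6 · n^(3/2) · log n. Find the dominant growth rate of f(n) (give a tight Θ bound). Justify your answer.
f(n) ∈ Θ(n^2)

Compare the terms by growth order. For large n, n^a · (log n)^b dominates n^a' · (log n)^b' iff a > a', or (a = a' and b > b'). Ranking the 3 terms shows the dominant one is 4 · n^2. Hence f(n) ∈ Θ(n^2).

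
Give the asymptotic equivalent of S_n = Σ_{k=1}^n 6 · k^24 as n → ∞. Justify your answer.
S_n ~ 6 · n^25 / 25

By integral comparison (Euler-Maclaurin), Σ_{k=1}^n 6 · k^24 = 6 · ∫_0^n x^24 dx + O(n^24) = 6 · n^25/25 + O(n^24). (Equivalently, Faulhaber's formula gives the same leading term.)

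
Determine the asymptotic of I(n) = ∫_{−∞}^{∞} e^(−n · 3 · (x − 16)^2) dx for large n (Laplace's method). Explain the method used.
I(n) = sqrt(π/(3n))

Here φ(x) = 3 · (x − 16)^2 has its unique minimum at x* = 16 with φ(x*) = 0 and φ''(x*) = 6. Laplace's method gives
  I(n) ~ e^(−n φ(x*)) · sqrt(2π / (n · φ''(x*))) = sqrt(2π / (6n)) = sqrt(π/(3n)).
This is exact: substituting u = (x − 16)·sqrt(3n) gives I(n) = (1/sqrt(3n)) ∫_{−∞}^{∞} e^(−u^2) du = sqrt(π/(3n)).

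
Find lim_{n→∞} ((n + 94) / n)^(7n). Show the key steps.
lim = e^658

Rewrite as (1 + 94/n)^(7n). By the standard limit (1 + x/n)^n → e^x, we have (1 + 94/n)^n → e^94, and raising to the 7th power gives e^658.
More precisely, ln[(1 + 94/n)^(7n)] = 7n · ln(1 + 94/n) = 7n · (94/n + O(1/n^2)) = 658 + O(1/n) → 658.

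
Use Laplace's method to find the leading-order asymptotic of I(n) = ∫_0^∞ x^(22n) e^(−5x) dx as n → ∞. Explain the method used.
I(n) ~ (sqrt(2π·22n) / 5) · (22n/(5e))^(22n)

Write the integrand as exp(22n ln x − 5x) and set f(x) = 22n ln x − 5x. Then f'(x) = 22n/x − 5 = 0 at x* = 22n/5, and f''(x*) = −22n/x*^2 = −5^2/(22n). Laplace's method (interior maximum) gives
  I(n) ~ e^(f(x*)) · sqrt(2π / |f''(x*)|)
        = exp(22n ln(22n/5) − 22n) · sqrt(2π · 22n / 5^2)
        = (22n/5)^(22n) e^(−22n) · sqrt(2π·22n) / 5
        = (sqrt(2π·22n) / 5) · (22n/(5e))^(22n).
This matches Γ(22n+1)/5^(22n+1) with Stirling applied to Γ.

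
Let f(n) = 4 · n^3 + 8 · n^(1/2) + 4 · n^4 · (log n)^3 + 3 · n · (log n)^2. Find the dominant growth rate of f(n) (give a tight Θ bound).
f(n) ∈ Θ(n^4 · (log n)^3)

Compare the terms by growth order. For large n, n^a · (log n)^b dominates n^a' · (log n)^b' iff a > a', or (a = a' and b > b'). Ranking the 4 terms shows the dominant one is 4 · n^4 · (log n)^3. Hence f(n) ∈ Θ(n^4 · (log n)^3).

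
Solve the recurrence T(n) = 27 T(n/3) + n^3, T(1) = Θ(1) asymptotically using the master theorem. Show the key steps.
T(n) = Θ(n^3 log n)

log_3 27 = 3, and f(n) = n^3 = Θ(n^(log_3 27)). This is Case 2 of the master theorem: T(n) = Θ(f(n) · log n) = Θ(n^3 log n).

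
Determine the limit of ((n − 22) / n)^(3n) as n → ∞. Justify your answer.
lim = e^(−66)

Rewrite as (1 − 22/n)^(3n). By the standard limit (1 + x/n)^n → e^x, we have (1 − 22/n)^n → e^(−22), and raising to the 3rd power gives e^(−66).
More precisely, ln[(1 − 22/n)^(3n)] = 3n · ln(1 − 22/n) = 3n · (-22/n + O(1/n^2)) = -66 + O(1/n) → -66.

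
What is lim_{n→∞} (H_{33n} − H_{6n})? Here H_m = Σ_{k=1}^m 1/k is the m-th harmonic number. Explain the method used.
lim = ln(33/6) = ln(11/2)

Euler-Maclaurin gives H_m = ln m + γ + 1/(2m) + O(1/m^2). The γ and O(1/m) terms cancel in the difference:
  H_{33n} − H_{6n} = ln(33n) − ln(6n) + O(1/n) = ln(33/6) + O(1/n).
Hence the limit is ln(33/6) = ln(11/2).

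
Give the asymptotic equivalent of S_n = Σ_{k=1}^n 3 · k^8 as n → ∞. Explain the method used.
S_n ~ n^9 / 3

By integral comparison (Euler-Maclaurin), Σ_{k=1}^n 3 · k^8 = 3 · ∫_0^n x^8 dx + O(n^8) = 3 · n^9/9 = n^9 / 3 + O(n^8). (Equivalently, Faulhaber's formula gives the same leading term.)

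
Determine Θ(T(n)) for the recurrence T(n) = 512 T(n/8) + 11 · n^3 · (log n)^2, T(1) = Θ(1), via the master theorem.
T(n) = Θ(n^3 · (log n)^3)

Here log_8 512 = 3 and f(n) = 11 · n^3 · (log n)^2 = Θ(n^(log_8 512) · (log n)^2). This is the extended Case 2 of the master theorem (f matches the critical exponent up to log factors), giving T(n) = Θ(n^(log_8 512) · (log n)^(2+1)) = Θ(n^3 · (log n)^3).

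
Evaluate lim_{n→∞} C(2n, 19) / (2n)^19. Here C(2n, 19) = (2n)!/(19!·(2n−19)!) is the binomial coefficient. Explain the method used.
lim = 1/19! = 1/121645100408832000

With N = 2n → ∞: C(N, 19) / N^19 = [N(N−1)…(N−18)] / (19! · N^19) = (1/19!) · 1 · (1 − 1/(2n)) · … · (1 − 18/(2n)). Each factor → 1 as N → ∞, so the limit is 1/19! = 1/121645100408832000.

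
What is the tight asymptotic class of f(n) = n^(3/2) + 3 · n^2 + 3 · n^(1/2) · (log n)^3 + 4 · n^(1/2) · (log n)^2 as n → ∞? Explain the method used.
f(n) ∈ Θ(n^2)

Compare the terms by growth order. For large n, n^a · (log n)^b dominates n^a' · (log n)^b' iff a > a', or (a = a' and b > b'). Ranking the 4 terms shows the dominant one is 3 · n^2. Hence f(n) ∈ Θ(n^2).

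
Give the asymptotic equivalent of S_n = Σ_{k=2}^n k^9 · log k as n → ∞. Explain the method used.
S_n ~ n^10 log n / 10 − n^10 / 100

By integral comparison, S_n = ∫_1^n x^9 · log x dx + O(n^9 · log n). For the integral, ∫ x^9 log x dx = n^10 log n / 10 − n^10/100 (integration by parts). Hence S_n ~ n^10 log n / 10 − n^10 / 100.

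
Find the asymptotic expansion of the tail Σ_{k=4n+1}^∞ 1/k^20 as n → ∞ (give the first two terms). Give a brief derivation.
Σ_{k>4n} 1/k^20 = 1/(19 · (4n)^19) − 1/(2 · (4n)^20) + O(1/(4n)^21)

Compare to the integral: ∫_{4n}^∞ x^(−20) dx = [−x^(−19)/19]_{4n}^∞ = 1/((20−1)·(4n)^19). The Euler-Maclaurin correction adds −f(4n)/2 = −1/(2·(4n)^20). Euler-Maclaurin then gives
  Σ_{k>4n} 1/k^20 = ∫_{4n}^∞ dx/x^20 − 1/(2·(4n)^20) + O(1/(4n)^21).
(Equivalently this is ζ(20) − Σ_{k≤4n} 1/k^20.)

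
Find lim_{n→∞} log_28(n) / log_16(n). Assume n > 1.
lim = ln(16) / ln(28) = log_28(16)

Change of base: log_28(n) = ln n / ln 28 and log_16(n) = ln n / ln 16. The ratio is (ln n / ln 28) · (ln 16 / ln n) = ln 16 / ln 28, a constant independent of n. So the limit is ln 16 / ln 28 = log_28(16).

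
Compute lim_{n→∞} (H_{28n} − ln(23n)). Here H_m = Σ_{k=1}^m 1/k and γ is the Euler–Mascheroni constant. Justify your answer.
lim = ln(28/23) + γ

By Euler-Maclaurin, H_m = ln m + γ + O(1/m). So
  H_{28n} − ln(23n) = ln(28n) + γ − ln(23n) + O(1/n)
                       = ln(28/23) + γ + O(1/n).
Hence the limit is ln(28/23) + γ.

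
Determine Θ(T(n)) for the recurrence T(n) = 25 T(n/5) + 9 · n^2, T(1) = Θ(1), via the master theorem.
T(n) = Θ(n^2 log n)

log_5 25 = 2, and f(n) = 9 · n^2 = Θ(n^(log_5 25)). This is Case 2 of the master theorem: T(n) = Θ(f(n) · log n) = Θ(n^2 log n).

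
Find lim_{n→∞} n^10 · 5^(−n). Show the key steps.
lim = 0

Exponentials with base > 1 dominate every fixed polynomial: for any fixed c, n^c / 5^n → 0 as n → ∞ (e.g. by the ratio test, or by writing 5^n = e^(n ln 5) and noting e^(n ln 5) / n^c → ∞). Hence n^10 · 5^(−n) = n^10 / 5^n → 0.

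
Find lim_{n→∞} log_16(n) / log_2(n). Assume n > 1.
lim = ln(2) / ln(16) = log_16(2)

Change of base: log_16(n) = ln n / ln 16 and log_2(n) = ln n / ln 2. The ratio is (ln n / ln 16) · (ln 2 / ln n) = ln 2 / ln 16, a constant independent of n. So the limit is ln 2 / ln 16 = log_16(2).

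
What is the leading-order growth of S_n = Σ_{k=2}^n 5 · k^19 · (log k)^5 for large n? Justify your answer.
S_n ~ n^20 · (log n)^5 / 4

By integral comparison, S_n = ∫_1^n 5 · x^19 · (log x)^5 dx + O(n^19 · (log n)^5). For the integral, the leading term of ∫_1^n x^19 (log x)^5 dx is n^20/20 · (log n)^5 (by repeated integration by parts; each step lowers the log-exponent and produces a relatively O(1/log n) correction). Hence S_n ~ n^20 · (log n)^5 / 4.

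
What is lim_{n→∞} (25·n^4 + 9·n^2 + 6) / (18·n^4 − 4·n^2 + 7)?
lim = 25/18

For large n the leading n^4 terms dominate both numerator and denominator. Dividing top and bottom by n^4, every other term tends to 0, leaving 25/18.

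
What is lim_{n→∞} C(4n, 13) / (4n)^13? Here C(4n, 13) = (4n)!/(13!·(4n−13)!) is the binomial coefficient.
lim = 1/13! = 1/6227020800

With N = 4n → ∞: C(N, 13) / N^13 = [N(N−1)…(N−12)] / (13! · N^13) = (1/13!) · 1 · (1 − 1/(4n)) · … · (1 − 12/(4n)). Each factor → 1 as N → ∞, so the limit is 1/13! = 1/6227020800.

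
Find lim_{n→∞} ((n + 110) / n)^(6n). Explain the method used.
lim = e^660

Rewrite as (1 + 110/n)^(6n). By the standard limit (1 + x/n)^n → e^x, we have (1 + 110/n)^n → e^110, and raising to the 6th power gives e^660.
More precisely, ln[(1 + 110/n)^(6n)] = 6n · ln(1 + 110/n) = 6n · (110/n + O(1/n^2)) = 660 + O(1/n) → 660.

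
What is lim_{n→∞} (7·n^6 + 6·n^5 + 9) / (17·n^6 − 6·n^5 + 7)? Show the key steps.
lim = 7/17

For large n the leading n^6 terms dominate both numerator and denominator. Dividing top and bottom by n^6, every other term tends to 0, leaving 7/17.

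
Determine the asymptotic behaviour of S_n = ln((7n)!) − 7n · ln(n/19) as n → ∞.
S_n ~ 7n · (ln 133 − 1) + O(ln n)

Stirling: ln((7n)!) = 7n ln(7n) − 7n + O(ln n).
  S_n = 7n ln(7n) − 7n − 7n ln(n/19) + O(ln n)
      = 7n ln(7n) − 7n ln n + 7n ln 19 − 7n + O(ln n)
      = 7n ln 7 + 7n ln 19 − 7n + O(ln n)
      = 7n (ln 133 − 1) + O(ln n).
Numerically ln(133) − 1 ≈ 3.8903.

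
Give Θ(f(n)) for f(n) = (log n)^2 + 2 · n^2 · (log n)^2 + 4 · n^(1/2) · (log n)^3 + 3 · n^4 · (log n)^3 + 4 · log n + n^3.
f(n) ∈ Θ(n^4 · (log n)^3)

Compare the terms by growth order. For large n, n^a · (log n)^b dominates n^a' · (log n)^b' iff a > a', or (a = a' and b > b'). Ranking the 6 terms shows the dominant one is 3 · n^4 · (log n)^3. Hence f(n) ∈ Θ(n^4 · (log n)^3).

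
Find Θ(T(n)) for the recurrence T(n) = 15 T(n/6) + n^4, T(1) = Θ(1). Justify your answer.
T(n) = Θ(n^4)

log_6 15 ≈ 1.511. f(n) = n^4 dominates n^(log_6 15) since 4 > 1.511, and the regularity condition a·f(n/b) = 15·(n/6)^4 = (15/1296)·n^4 ≤ c·f(n) holds with c = 15/1296 ≈ 0.0116 < 1. So this is Case 3: T(n) = Θ(f(n)) = Θ(n^4).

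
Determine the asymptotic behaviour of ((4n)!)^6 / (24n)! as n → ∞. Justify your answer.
((4n)!)^6/(24n)! ~ ((2π·4n)^(5/2) / sqrt(6)) · 6^(−6·4n)  →  0

Write N = 4n. Stirling: N! ~ sqrt(2π N)(N/e)^N and (6N)! ~ sqrt(2π·6N)·(6N/e)^(6N).
  (N!)^6/(6N)! ~ (2π N)^(6/2) (N/e)^(6N) / [sqrt(2π·6N) (6N/e)^(6N)]
     = (2π N)^(6/2) / sqrt(2π·6N) · (N/(6N))^(6N)
     = (2π N)^((6−1)/2) / sqrt(6) · 6^(−6N).
Since 6^6 > 1, the factor 6^(−6N) decays exponentially, so the ratio → 0. Substituting N = 4n gives the stated form.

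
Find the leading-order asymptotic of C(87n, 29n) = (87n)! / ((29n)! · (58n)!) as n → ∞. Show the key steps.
C(87n, 29n) ~ (27/4)^(29n) · sqrt(3/(4π·29n))

Write N = 29n. Apply Stirling to each factorial:
  (3N)! ~ sqrt(2π·3N) · (3N/e)^(3N),
  N! ~ sqrt(2π N) · (N/e)^N,
  (2N)! ~ sqrt(2π·2N) · (2N/e)^(2N).
The exponential factors combine to (3N)^(3N) / (N^N · (2N)^(2N)) = 3^(3N)/2^(2N) = (3^3/2^2)^N = (27/4)^N.
The square-root prefactors combine to sqrt(2π·3N) / (sqrt(2π N)·sqrt(2π·2N)) = sqrt(3 / (2π·2·N)) = sqrt(3/(4π·29n)).
Substituting N = 29n: C(87n, 29n) ~ (27/4)^(29n) · sqrt(3/(4π·29n)).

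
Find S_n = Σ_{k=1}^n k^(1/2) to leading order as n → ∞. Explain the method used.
S_n ~ (2/3) · n^(3/2)

Integral comparison: Σ_{k=1}^n k^(1/2) = ∫_0^n x^(1/2) dx + O(n^(1/2)). The integral is n^(1 + 1/2) / (1 + 1/2) = n^((1+2)/2) / ((1+2)/2) = (2/3) · n^(3/2).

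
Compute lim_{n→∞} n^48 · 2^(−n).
lim = 0

Exponentials with base > 1 dominate every fixed polynomial: for any fixed c, n^c / 2^n → 0 as n → ∞ (e.g. by the ratio test, or by writing 2^n = e^(n ln 2) and noting e^(n ln 2) / n^c → ∞). Hence n^48 · 2^(−n) = n^48 / 2^n → 0.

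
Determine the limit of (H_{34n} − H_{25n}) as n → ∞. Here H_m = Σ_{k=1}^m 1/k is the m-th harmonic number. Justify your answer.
lim = ln(34/25)

Euler-Maclaurin gives H_m = ln m + γ + 1/(2m) + O(1/m^2). The γ and O(1/m) terms cancel in the difference:
  H_{34n} − H_{25n} = ln(34n) − ln(25n) + O(1/n) = ln(34/25) + O(1/n).
Hence the limit is ln(34/25).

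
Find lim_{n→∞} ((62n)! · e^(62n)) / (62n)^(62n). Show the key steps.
lim = ∞

Stirling: (62n)! ~ sqrt(2π·62n) · (62n/e)^(62n). Hence
  (62n)! · e^(62n) / (62n)^(62n) ~ sqrt(2π·62n) = sqrt(2π·62) · sqrt(n) → ∞.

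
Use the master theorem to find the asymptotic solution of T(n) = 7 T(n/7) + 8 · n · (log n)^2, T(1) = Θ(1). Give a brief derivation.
T(n) = Θ(n · (log n)^3)

Here log_7 7 = 1 and f(n) = 8 · n · (log n)^2 = Θ(n^(log_7 7) · (log n)^2). This is the extended Case 2 of the master theorem (f matches the critical exponent up to log factors), giving T(n) = Θ(n^(log_7 7) · (log n)^(2+1)) = Θ(n · (log n)^3).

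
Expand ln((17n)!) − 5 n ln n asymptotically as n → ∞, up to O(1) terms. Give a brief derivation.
ln((17n)!) − 5 n ln n = 12 n ln n + 17(ln 17 − 1) n + (1/2) ln(2π·17n) + O(1/n)

Stirling: ln((17n)!) = 17n ln(17n) − 17n + (1/2) ln(2π·17n) + O(1/n).
Expand 17n ln(17n) = 17n (ln n + ln 17) = 17n ln n + 17n ln 17.
Subtract 5n ln n: leading term is (17 − 5) n ln n = 12 n ln n. The next term is 17n ln 17 − 17n = 17(ln 17 − 1) n. Then the (1/2) ln(2π·17n) correction.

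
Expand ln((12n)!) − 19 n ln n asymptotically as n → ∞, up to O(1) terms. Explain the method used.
ln((12n)!) − 19 n ln n = −7 n ln n + 12(ln 12 − 1) n + (1/2) ln(2π·12n) + O(1/n)

Stirling: ln((12n)!) = 12n ln(12n) − 12n + (1/2) ln(2π·12n) + O(1/n).
Expand 12n ln(12n) = 12n (ln n + ln 12) = 12n ln n + 12n ln 12.
Subtract 19n ln n: leading term is (12 − 19) n ln n = −7 n ln n. The next term is 12n ln 12 − 12n = 12(ln 12 − 1) n. Then the (1/2) ln(2π·12n) correction.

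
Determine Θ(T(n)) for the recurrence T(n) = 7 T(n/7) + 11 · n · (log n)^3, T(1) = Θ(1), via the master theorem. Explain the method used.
T(n) = Θ(n · (log n)^4)

Here log_7 7 = 1 and f(n) = 11 · n · (log n)^3 = Θ(n^(log_7 7) · (log n)^3). This is the extended Case 2 of the master theorem (f matches the critical exponent up to log factors), giving T(n) = Θ(n^(log_7 7) · (log n)^(3+1)) = Θ(n · (log n)^4).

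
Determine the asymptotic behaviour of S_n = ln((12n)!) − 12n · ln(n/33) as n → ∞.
S_n ~ 12n · (ln 396 − 1) + O(ln n)

Stirling: ln((12n)!) = 12n ln(12n) − 12n + O(ln n).
  S_n = 12n ln(12n) − 12n − 12n ln(n/33) + O(ln n)
      = 12n ln(12n) − 12n ln n + 12n ln 33 − 12n + O(ln n)
      = 12n ln 12 + 12n ln 33 − 12n + O(ln n)
      = 12n (ln 396 − 1) + O(ln n).
Numerically ln(396) − 1 ≈ 4.9814.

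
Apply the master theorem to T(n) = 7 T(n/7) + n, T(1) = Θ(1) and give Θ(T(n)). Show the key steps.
T(n) = Θ(n log n)

log_7 7 = 1, and f(n) = n = Θ(n^(log_7 7)). This is Case 2 of the master theorem: T(n) = Θ(f(n) · log n) = Θ(n log n).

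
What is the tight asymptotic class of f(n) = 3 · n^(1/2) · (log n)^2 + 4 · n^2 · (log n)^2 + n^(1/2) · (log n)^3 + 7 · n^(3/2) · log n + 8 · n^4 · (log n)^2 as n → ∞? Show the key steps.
f(n) ∈ Θ(n^4 · (log n)^2)

Compare the terms by growth order. For large n, n^a · (log n)^b dominates n^a' · (log n)^b' iff a > a', or (a = a' and b > b'). Ranking the 5 terms shows the dominant one is 8 · n^4 · (log n)^2. Hence f(n) ∈ Θ(n^4 · (log n)^2).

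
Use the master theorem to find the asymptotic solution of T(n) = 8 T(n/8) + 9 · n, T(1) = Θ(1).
T(n) = Θ(n log n)

log_8 8 = 1, and f(n) = 9 · n = Θ(n^(log_8 8)). This is Case 2 of the master theorem: T(n) = Θ(f(n) · log n) = Θ(n log n).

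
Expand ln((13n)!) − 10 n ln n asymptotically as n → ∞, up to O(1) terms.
ln((13n)!) − 10 n ln n = 3 n ln n + 13(ln 13 − 1) n + (1/2) ln(2π·13n) + O(1/n)

Stirling: ln((13n)!) = 13n ln(13n) − 13n + (1/2) ln(2π·13n) + O(1/n).
Expand 13n ln(13n) = 13n (ln n + ln 13) = 13n ln n + 13n ln 13.
Subtract 10n ln n: leading term is (13 − 10) n ln n = 3 n ln n. The next term is 13n ln 13 − 13n = 13(ln 13 − 1) n. Then the (1/2) ln(2π·13n) correction.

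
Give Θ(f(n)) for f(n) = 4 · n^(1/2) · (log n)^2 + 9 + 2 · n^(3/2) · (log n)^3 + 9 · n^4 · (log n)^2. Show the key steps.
f(n) ∈ Θ(n^4 · (log n)^2)

Compare the terms by growth order. For large n, n^a · (log n)^b dominates n^a' · (log n)^b' iff a > a', or (a = a' and b > b'). Ranking the 4 terms shows the dominant one is 9 · n^4 · (log n)^2. Hence f(n) ∈ Θ(n^4 · (log n)^2).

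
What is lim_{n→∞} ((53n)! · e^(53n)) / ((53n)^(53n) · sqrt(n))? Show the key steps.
lim = sqrt(2π·53)

Stirling: (53n)! ~ sqrt(2π·53n) · (53n/e)^(53n). Hence
  (53n)! · e^(53n) / (53n)^(53n) ~ sqrt(2π·53n).
Dividing by sqrt(n): sqrt(2π·53n) / sqrt(n) = sqrt(2π·53) · n^((1−1)/2), so the limit is sqrt(2π·53).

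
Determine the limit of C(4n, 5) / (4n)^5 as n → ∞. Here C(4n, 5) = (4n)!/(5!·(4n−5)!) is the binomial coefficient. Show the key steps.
lim = 1/5! = 1/120

With N = 4n → ∞: C(N, 5) / N^5 = [N(N−1)…(N−4)] / (5! · N^5) = (1/5!) · 1 · (1 − 1/(4n)) · (1 − 2/(4n)) · (1 − 3/(4n)) · (1 − 4/(4n)). Each factor → 1 as N → ∞, so the limit is 1/5! = 1/120.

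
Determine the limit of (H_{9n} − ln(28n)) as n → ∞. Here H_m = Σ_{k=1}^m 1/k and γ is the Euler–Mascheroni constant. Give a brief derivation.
lim = ln(9/28) + γ

By Euler-Maclaurin, H_m = ln m + γ + O(1/m). So
  H_{9n} − ln(28n) = ln(9n) + γ − ln(28n) + O(1/n)
                       = ln(9/28) + γ + O(1/n).
Hence the limit is ln(9/28) + γ.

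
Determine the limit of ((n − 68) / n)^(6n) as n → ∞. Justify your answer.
lim = e^(−408)

Rewrite as (1 − 68/n)^(6n). By the standard limit (1 + x/n)^n → e^x, we have (1 − 68/n)^n → e^(−68), and raising to the 6th power gives e^(−408).
More precisely, ln[(1 − 68/n)^(6n)] = 6n · ln(1 − 68/n) = 6n · (-68/n + O(1/n^2)) = -408 + O(1/n) → -408.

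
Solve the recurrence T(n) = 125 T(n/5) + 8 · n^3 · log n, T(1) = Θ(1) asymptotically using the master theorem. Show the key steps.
T(n) = Θ(n^3 · (log n)^2)

Here log_5 125 = 3 and f(n) = 8 · n^3 · log n = Θ(n^(log_5 125) · (log n)^1). This is the extended Case 2 of the master theorem (f matches the critical exponent up to log factors), giving T(n) = Θ(n^(log_5 125) · (log n)^(1+1)) = Θ(n^3 · (log n)^2).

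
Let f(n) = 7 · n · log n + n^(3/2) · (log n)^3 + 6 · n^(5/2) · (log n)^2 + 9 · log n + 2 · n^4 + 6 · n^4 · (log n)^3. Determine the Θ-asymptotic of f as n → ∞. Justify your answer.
f(n) ∈ Θ(n^4 · (log n)^3)

Compare the terms by growth order. For large n, n^a · (log n)^b dominates n^a' · (log n)^b' iff a > a', or (a = a' and b > b'). Ranking the 6 terms shows the dominant one is 6 · n^4 · (log n)^3. Hence f(n) ∈ Θ(n^4 · (log n)^3).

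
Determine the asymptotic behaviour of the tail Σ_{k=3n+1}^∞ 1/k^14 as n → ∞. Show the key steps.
Σ_{k>3n} 1/k^14 ~ 1/(13 · (3n)^13)

Compare to the integral: ∫_{3n}^∞ x^(−14) dx = [−x^(−13)/13]_{3n}^∞ = 1/((14−1)·(3n)^13). Euler-Maclaurin then gives
  Σ_{k>3n} 1/k^14 = ∫_{3n}^∞ dx/x^14 − 1/(2·(3n)^14) + O(1/(3n)^15).
(Equivalently this is ζ(14) − Σ_{k≤3n} 1/k^14.)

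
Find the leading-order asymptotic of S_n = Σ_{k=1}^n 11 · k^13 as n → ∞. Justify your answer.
S_n ~ 11 · n^14 / 14

By integral comparison (Euler-Maclaurin), Σ_{k=1}^n 11 · k^13 = 11 · ∫_0^n x^13 dx + O(n^13) = 11 · n^14/14 + O(n^13). (Equivalently, Faulhaber's formula gives the same leading term.)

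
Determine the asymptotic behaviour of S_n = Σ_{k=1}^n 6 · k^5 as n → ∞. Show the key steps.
S_n ~ n^6

By integral comparison (Euler-Maclaurin), Σ_{k=1}^n 6 · k^5 = 6 · ∫_0^n x^5 dx + O(n^5) = 6 · n^6/6 = n^6 + O(n^5). (Equivalently, Faulhaber's formula gives the same leading term.)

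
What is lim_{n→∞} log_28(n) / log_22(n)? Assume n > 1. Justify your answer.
lim = ln(22) / ln(28) = log_28(22)

Change of base: log_28(n) = ln n / ln 28 and log_22(n) = ln n / ln 22. The ratio is (ln n / ln 28) · (ln 22 / ln n) = ln 22 / ln 28, a constant independent of n. So the limit is ln 22 / ln 28 = log_28(22).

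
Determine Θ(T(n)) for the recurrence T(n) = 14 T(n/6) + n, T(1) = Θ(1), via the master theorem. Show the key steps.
T(n) = Θ(n^(log_6 14))

Master theorem: compare f(n) = n to n^(log_6 14) where log_6 14 ≈ 1.473. Since 1 < log_6 14, we have f(n) = O(n^(log_6 14 − ε)) for some ε > 0 — Case 1. Hence T(n) = Θ(n^(log_6 14)).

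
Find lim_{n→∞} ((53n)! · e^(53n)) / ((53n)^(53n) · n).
lim = 0

Stirling: (53n)! ~ sqrt(2π·53n) · (53n/e)^(53n). Hence
  (53n)! · e^(53n) / (53n)^(53n) ~ sqrt(2π·53n).
Dividing by n: sqrt(2π·53n) / n = sqrt(2π·53) · n^((1−2)/2), so the expression behaves like sqrt(2π·53) · n^((1−2)/2) → 0.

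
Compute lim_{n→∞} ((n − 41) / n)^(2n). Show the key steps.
lim = e^(−82)

Rewrite as (1 − 41/n)^(2n). By the standard limit (1 + x/n)^n → e^x, we have (1 − 41/n)^n → e^(−41), and raising to the 2nd power gives e^(−82).
More precisely, ln[(1 − 41/n)^(2n)] = 2n · ln(1 − 41/n) = 2n · (-41/n + O(1/n^2)) = -82 + O(1/n) → -82.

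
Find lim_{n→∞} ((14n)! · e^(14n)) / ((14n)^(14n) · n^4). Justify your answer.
lim = 0

Stirling: (14n)! ~ sqrt(2π·14n) · (14n/e)^(14n). Hence
  (14n)! · e^(14n) / (14n)^(14n) ~ sqrt(2π·14n).
Dividing by n^4: sqrt(2π·14n) / n^4 = sqrt(2π·14) · n^((1−8)/2), so the expression behaves like sqrt(2π·14) · n^((1−8)/2) → 0.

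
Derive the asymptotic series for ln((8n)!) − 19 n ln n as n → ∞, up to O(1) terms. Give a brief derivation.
ln((8n)!) − 19 n ln n = −11 n ln n + 8(ln 8 − 1) n + (1/2) ln(2π·8n) + O(1/n)

Stirling: ln((8n)!) = 8n ln(8n) − 8n + (1/2) ln(2π·8n) + O(1/n).
Expand 8n ln(8n) = 8n (ln n + ln 8) = 8n ln n + 8n ln 8.
Subtract 19n ln n: leading term is (8 − 19) n ln n = −11 n ln n. The next term is 8n ln 8 − 8n = 8(ln 8 − 1) n. Then the (1/2) ln(2π·8n) correction.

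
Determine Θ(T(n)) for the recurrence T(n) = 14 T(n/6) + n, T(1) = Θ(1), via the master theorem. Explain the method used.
T(n) = Θ(n^(log_6 14))

Master theorem: compare f(n) = n to n^(log_6 14) where log_6 14 ≈ 1.473. Since 1 < log_6 14, we have f(n) = O(n^(log_6 14 − ε)) for some ε > 0 — Case 1. Hence T(n) = Θ(n^(log_6 14)).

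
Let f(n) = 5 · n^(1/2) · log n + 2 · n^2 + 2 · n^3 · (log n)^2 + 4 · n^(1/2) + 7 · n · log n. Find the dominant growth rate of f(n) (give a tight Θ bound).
f(n) ∈ Θ(n^3 · (log n)^2)

Compare the terms by growth order. For large n, n^a · (log n)^b dominates n^a' · (log n)^b' iff a > a', or (a = a' and b > b'). Ranking the 5 terms shows the dominant one is 2 · n^3 · (log n)^2. Hence f(n) ∈ Θ(n^3 · (log n)^2).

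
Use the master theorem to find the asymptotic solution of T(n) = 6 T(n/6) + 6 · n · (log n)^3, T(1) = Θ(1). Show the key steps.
T(n) = Θ(n · (log n)^4)

Here log_6 6 = 1 and f(n) = 6 · n · (log n)^3 = Θ(n^(log_6 6) · (log n)^3). This is the extended Case 2 of the master theorem (f matches the critical exponent up to log factors), giving T(n) = Θ(n^(log_6 6) · (log n)^(3+1)) = Θ(n · (log n)^4).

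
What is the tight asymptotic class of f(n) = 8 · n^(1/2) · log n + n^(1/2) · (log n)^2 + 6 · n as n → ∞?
f(n) ∈ Θ(n)

Compare the terms by growth order. For large n, n^a · (log n)^b dominates n^a' · (log n)^b' iff a > a', or (a = a' and b > b'). Ranking the 3 terms shows the dominant one is 6 · n. Hence f(n) ∈ Θ(n).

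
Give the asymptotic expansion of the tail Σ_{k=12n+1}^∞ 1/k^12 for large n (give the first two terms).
Σ_{k>12n} 1/k^12 = 1/(11 · (12n)^11) − 1/(2 · (12n)^12) + O(1/(12n)^13)

Compare to the integral: ∫_{12n}^∞ x^(−12) dx = [−x^(−11)/11]_{12n}^∞ = 1/((12−1)·(12n)^11). The Euler-Maclaurin correction adds −f(12n)/2 = −1/(2·(12n)^12). Euler-Maclaurin then gives
  Σ_{k>12n} 1/k^12 = ∫_{12n}^∞ dx/x^12 − 1/(2·(12n)^12) + O(1/(12n)^13).
(Equivalently this is ζ(12) − Σ_{k≤12n} 1/k^12.)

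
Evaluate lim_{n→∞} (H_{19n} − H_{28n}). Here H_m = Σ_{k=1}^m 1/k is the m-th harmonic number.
lim = ln(19/28)

Euler-Maclaurin gives H_m = ln m + γ + 1/(2m) + O(1/m^2). The γ and O(1/m) terms cancel in the difference:
  H_{19n} − H_{28n} = ln(19n) − ln(28n) + O(1/n) = ln(19/28) + O(1/n).
Hence the limit is ln(19/28).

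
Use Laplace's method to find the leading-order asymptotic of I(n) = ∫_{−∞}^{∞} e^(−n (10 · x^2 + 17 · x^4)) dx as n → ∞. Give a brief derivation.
I(n) ~ sqrt(π/(10n))

φ(x) = 10 · x^2 + 17 · x^4 has its unique global minimum at x* = 0 (since φ'(x) = 20x + 68x^3 = 0 only at x = 0 for real x with both coefficients positive, and φ → ∞ as |x| → ∞). At x* = 0, φ(0) = 0 and φ''(0) = 20. Laplace's method then gives
  I(n) ~ sqrt(2π / (n · φ''(0))) · e^(−n φ(0)) = sqrt(2π / (20n)) = sqrt(π/(10n)).
The 17 · x^4 term contributes only at subleading order (an O(1/n) relative correction).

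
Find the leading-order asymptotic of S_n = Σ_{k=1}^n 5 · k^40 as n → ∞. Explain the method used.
S_n ~ 5 · n^41 / 41

By integral comparison (Euler-Maclaurin), Σ_{k=1}^n 5 · k^40 = 5 · ∫_0^n x^40 dx + O(n^40) = 5 · n^41/41 + O(n^40). (Equivalently, Faulhaber's formula gives the same leading term.)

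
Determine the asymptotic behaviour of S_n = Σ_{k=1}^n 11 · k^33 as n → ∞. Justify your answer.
S_n ~ 11 · n^34 / 34

By integral comparison (Euler-Maclaurin), Σ_{k=1}^n 11 · k^33 = 11 · ∫_0^n x^33 dx + O(n^33) = 11 · n^34/34 + O(n^33). (Equivalently, Faulhaber's formula gives the same leading term.)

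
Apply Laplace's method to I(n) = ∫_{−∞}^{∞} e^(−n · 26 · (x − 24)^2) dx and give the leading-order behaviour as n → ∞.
I(n) = sqrt(π/(26n))

Here φ(x) = 26 · (x − 24)^2 has its unique minimum at x* = 24 with φ(x*) = 0 and φ''(x*) = 52. Laplace's method gives
  I(n) ~ e^(−n φ(x*)) · sqrt(2π / (n · φ''(x*))) = sqrt(2π / (52n)) = sqrt(π/(26n)).
This is exact: substituting u = (x − 24)·sqrt(26n) gives I(n) = (1/sqrt(26n)) ∫_{−∞}^{∞} e^(−u^2) du = sqrt(π/(26n)).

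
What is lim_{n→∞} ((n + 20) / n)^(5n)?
lim = e^100

Rewrite as (1 + 20/n)^(5n). By the standard limit (1 + x/n)^n → e^x, we have (1 + 20/n)^n → e^20, and raising to the 5th power gives e^100.
More precisely, ln[(1 + 20/n)^(5n)] = 5n · ln(1 + 20/n) = 5n · (20/n + O(1/n^2)) = 100 + O(1/n) → 100.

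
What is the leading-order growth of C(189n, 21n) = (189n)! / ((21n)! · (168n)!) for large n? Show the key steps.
C(189n, 21n) ~ (387420489/16777216)^(21n) · sqrt(9/(16π·21n))

Write N = 21n. Apply Stirling to each factorial:
  (9N)! ~ sqrt(2π·9N) · (9N/e)^(9N),
  N! ~ sqrt(2π N) · (N/e)^N,
  (8N)! ~ sqrt(2π·8N) · (8N/e)^(8N).
The exponential factors combine to (9N)^(9N) / (N^N · (8N)^(8N)) = 9^(9N)/8^(8N) = (9^9/8^8)^N = (387420489/16777216)^N.
The square-root prefactors combine to sqrt(2π·9N) / (sqrt(2π N)·sqrt(2π·8N)) = sqrt(9 / (2π·8·N)) = sqrt(9/(16π·21n)).
Substituting N = 21n: C(189n, 21n) ~ (387420489/16777216)^(21n) · sqrt(9/(16π·21n)).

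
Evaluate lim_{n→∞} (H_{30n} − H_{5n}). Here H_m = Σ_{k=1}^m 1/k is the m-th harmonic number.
lim = ln(30/5) = ln 6

Euler-Maclaurin gives H_m = ln m + γ + 1/(2m) + O(1/m^2). The γ and O(1/m) terms cancel in the difference:
  H_{30n} − H_{5n} = ln(30n) − ln(5n) + O(1/n) = ln(30/5) + O(1/n).
Hence the limit is ln(30/5) = ln 6.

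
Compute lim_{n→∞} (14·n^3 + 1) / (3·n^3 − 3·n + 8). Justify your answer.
lim = 14/3

For large n the leading n^3 terms dominate both numerator and denominator. Dividing top and bottom by n^3, every other term tends to 0, leaving 14/3.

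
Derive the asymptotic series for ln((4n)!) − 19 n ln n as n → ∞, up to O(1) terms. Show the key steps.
ln((4n)!) − 19 n ln n = −15 n ln n + 4(ln 4 − 1) n + (1/2) ln(2π·4n) + O(1/n)

Stirling: ln((4n)!) = 4n ln(4n) − 4n + (1/2) ln(2π·4n) + O(1/n).
Expand 4n ln(4n) = 4n (ln n + ln 4) = 4n ln n + 4n ln 4.
Subtract 19n ln n: leading term is (4 − 19) n ln n = −15 n ln n. The next term is 4n ln 4 − 4n = 4(ln 4 − 1) n. Then the (1/2) ln(2π·4n) correction.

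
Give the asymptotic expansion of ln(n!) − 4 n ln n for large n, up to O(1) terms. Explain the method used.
ln(n!) − 4 n ln n = −3 n ln n − n + (1/2) ln(2π n) + O(1/n)

Stirling: ln((n)!) = n ln(n) − n + (1/2) ln(2π·n) + O(1/n).
Here n ln(n) = n ln n.
Subtract 4n ln n: leading term is (1 − 4) n ln n = −3 n ln n. The next term is −n. Then the (1/2) ln(2π·n) correction.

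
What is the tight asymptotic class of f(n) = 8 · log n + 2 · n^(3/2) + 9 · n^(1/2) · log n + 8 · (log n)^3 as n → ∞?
f(n) ∈ Θ(n^(3/2))

Compare the terms by growth order. For large n, n^a · (log n)^b dominates n^a' · (log n)^b' iff a > a', or (a = a' and b > b'). Ranking the 4 terms shows the dominant one is 2 · n^(3/2). Hence f(n) ∈ Θ(n^(3/2)).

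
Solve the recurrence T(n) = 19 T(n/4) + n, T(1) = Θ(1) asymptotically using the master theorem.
T(n) = Θ(n^(log_4 19))

Master theorem: compare f(n) = n to n^(log_4 19) where log_4 19 ≈ 2.124. Since 1 < log_4 19, we have f(n) = O(n^(log_4 19 − ε)) for some ε > 0 — Case 1. Hence T(n) = Θ(n^(log_4 19)).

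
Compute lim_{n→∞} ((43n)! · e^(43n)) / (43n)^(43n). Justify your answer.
lim = ∞

Stirling: (43n)! ~ sqrt(2π·43n) · (43n/e)^(43n). Hence
  (43n)! · e^(43n) / (43n)^(43n) ~ sqrt(2π·43n) = sqrt(2π·43) · sqrt(n) → ∞.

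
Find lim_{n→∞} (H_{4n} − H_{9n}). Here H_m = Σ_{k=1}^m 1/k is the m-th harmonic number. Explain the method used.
lim = ln(4/9)

Euler-Maclaurin gives H_m = ln m + γ + 1/(2m) + O(1/m^2). The γ and O(1/m) terms cancel in the difference:
  H_{4n} − H_{9n} = ln(4n) − ln(9n) + O(1/n) = ln(4/9) + O(1/n).
Hence the limit is ln(4/9).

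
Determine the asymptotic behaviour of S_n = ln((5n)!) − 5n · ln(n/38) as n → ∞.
S_n ~ 5n · (ln 190 − 1) + O(ln n)

Stirling: ln((5n)!) = 5n ln(5n) − 5n + O(ln n).
  S_n = 5n ln(5n) − 5n − 5n ln(n/38) + O(ln n)
      = 5n ln(5n) − 5n ln n + 5n ln 38 − 5n + O(ln n)
      = 5n ln 5 + 5n ln 38 − 5n + O(ln n)
      = 5n (ln 190 − 1) + O(ln n).
Numerically ln(190) − 1 ≈ 4.2470.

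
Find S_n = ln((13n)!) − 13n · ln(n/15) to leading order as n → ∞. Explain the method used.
S_n ~ 13n · (ln 195 − 1) + O(ln n)

Stirling: ln((13n)!) = 13n ln(13n) − 13n + O(ln n).
  S_n = 13n ln(13n) − 13n − 13n ln(n/15) + O(ln n)
      = 13n ln(13n) − 13n ln n + 13n ln 15 − 13n + O(ln n)
      = 13n ln 13 + 13n ln 15 − 13n + O(ln n)
      = 13n (ln 195 − 1) + O(ln n).
Numerically ln(195) − 1 ≈ 4.2730.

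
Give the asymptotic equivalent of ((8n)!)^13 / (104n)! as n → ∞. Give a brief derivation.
((8n)!)^13/(104n)! ~ ((2π·8n)^(12/2) / sqrt(13)) · 13^(−13·8n)  →  0

Write N = 8n. Stirling: N! ~ sqrt(2π N)(N/e)^N and (13N)! ~ sqrt(2π·13N)·(13N/e)^(13N).
  (N!)^13/(13N)! ~ (2π N)^(13/2) (N/e)^(13N) / [sqrt(2π·13N) (13N/e)^(13N)]
     = (2π N)^(13/2) / sqrt(2π·13N) · (N/(13N))^(13N)
     = (2π N)^((13−1)/2) / sqrt(13) · 13^(−13N).
Since 13^13 > 1, the factor 13^(−13N) decays exponentially, so the ratio → 0. Substituting N = 8n gives the stated form.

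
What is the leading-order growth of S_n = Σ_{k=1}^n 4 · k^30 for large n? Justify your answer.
S_n ~ 4 · n^31 / 31

By integral comparison (Euler-Maclaurin), Σ_{k=1}^n 4 · k^30 = 4 · ∫_0^n x^30 dx + O(n^30) = 4 · n^31/31 + O(n^30). (Equivalently, Faulhaber's formula gives the same leading term.)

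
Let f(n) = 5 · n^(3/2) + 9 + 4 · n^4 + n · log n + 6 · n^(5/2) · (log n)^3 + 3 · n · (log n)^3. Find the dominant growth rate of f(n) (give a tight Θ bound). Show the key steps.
f(n) ∈ Θ(n^4)

Compare the terms by growth order. For large n, n^a · (log n)^b dominates n^a' · (log n)^b' iff a > a', or (a = a' and b > b'). Ranking the 6 terms shows the dominant one is 4 · n^4. Hence f(n) ∈ Θ(n^4).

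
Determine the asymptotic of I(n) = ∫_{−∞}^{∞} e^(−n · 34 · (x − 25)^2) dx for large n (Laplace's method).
I(n) = sqrt(π/(34n))

Here φ(x) = 34 · (x − 25)^2 has its unique minimum at x* = 25 with φ(x*) = 0 and φ''(x*) = 68. Laplace's method gives
  I(n) ~ e^(−n φ(x*)) · sqrt(2π / (n · φ''(x*))) = sqrt(2π / (68n)) = sqrt(π/(34n)).
This is exact: substituting u = (x − 25)·sqrt(34n) gives I(n) = (1/sqrt(34n)) ∫_{−∞}^{∞} e^(−u^2) du = sqrt(π/(34n)).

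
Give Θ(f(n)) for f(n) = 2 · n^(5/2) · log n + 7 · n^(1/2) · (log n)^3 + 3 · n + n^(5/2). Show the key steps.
f(n) ∈ Θ(n^(5/2) · log n)

Compare the terms by growth order. For large n, n^a · (log n)^b dominates n^a' · (log n)^b' iff a > a', or (a = a' and b > b'). Ranking the 4 terms shows the dominant one is 2 · n^(5/2) · log n. Hence f(n) ∈ Θ(n^(5/2) · log n).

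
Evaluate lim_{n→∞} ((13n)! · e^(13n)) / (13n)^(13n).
lim = ∞

Stirling: (13n)! ~ sqrt(2π·13n) · (13n/e)^(13n). Hence
  (13n)! · e^(13n) / (13n)^(13n) ~ sqrt(2π·13n) = sqrt(2π·13) · sqrt(n) → ∞.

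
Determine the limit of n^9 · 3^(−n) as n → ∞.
lim = 0

Exponentials with base > 1 dominate every fixed polynomial: for any fixed c, n^c / 3^n → 0 as n → ∞ (e.g. by the ratio test, or by writing 3^n = e^(n ln 3) and noting e^(n ln 3) / n^c → ∞). Hence n^9 · 3^(−n) = n^9 / 3^n → 0.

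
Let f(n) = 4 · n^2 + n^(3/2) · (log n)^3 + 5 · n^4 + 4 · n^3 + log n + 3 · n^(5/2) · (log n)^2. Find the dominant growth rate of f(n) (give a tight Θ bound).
f(n) ∈ Θ(n^4)

Compare the terms by growth order. For large n, n^a · (log n)^b dominates n^a' · (log n)^b' iff a > a', or (a = a' and b > b'). Ranking the 6 terms shows the dominant one is 5 · n^4. Hence f(n) ∈ Θ(n^4).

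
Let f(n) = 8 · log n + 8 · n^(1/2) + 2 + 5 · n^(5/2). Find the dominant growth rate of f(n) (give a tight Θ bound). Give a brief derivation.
f(n) ∈ Θ(n^(5/2))

Compare the terms by growth order. For large n, n^a · (log n)^b dominates n^a' · (log n)^b' iff a > a', or (a = a' and b > b'). Ranking the 4 terms shows the dominant one is 5 · n^(5/2). Hence f(n) ∈ Θ(n^(5/2)).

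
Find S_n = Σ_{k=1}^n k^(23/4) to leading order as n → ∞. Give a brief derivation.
S_n ~ (4/27) · n^(27/4)

Integral comparison: Σ_{k=1}^n k^(23/4) = ∫_0^n x^(23/4) dx + O(n^(23/4)). The integral is n^(1 + 23/4) / (1 + 23/4) = n^((23+4)/4) / ((23+4)/4) = (4/27) · n^(27/4).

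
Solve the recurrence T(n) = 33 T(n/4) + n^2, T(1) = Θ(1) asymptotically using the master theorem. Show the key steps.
T(n) = Θ(n^(log_4 33))

Master theorem: compare f(n) = n^2 to n^(log_4 33) where log_4 33 ≈ 2.522. Since 2 < log_4 33, we have f(n) = O(n^(log_4 33 − ε)) for some ε > 0 — Case 1. Hence T(n) = Θ(n^(log_4 33)).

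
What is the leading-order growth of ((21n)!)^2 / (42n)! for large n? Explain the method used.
((21n)!)^2/(42n)! ~ ((2π·21n)^(1/2) / sqrt(2)) · 2^(−2·21n)  →  0

Write N = 21n. Stirling: N! ~ sqrt(2π N)(N/e)^N and (2N)! ~ sqrt(2π·2N)·(2N/e)^(2N).
  (N!)^2/(2N)! ~ (2π N)^(2/2) (N/e)^(2N) / [sqrt(2π·2N) (2N/e)^(2N)]
     = (2π N)^(2/2) / sqrt(2π·2N) · (N/(2N))^(2N)
     = (2π N)^((2−1)/2) / sqrt(2) · 2^(−2N).
Since 2^2 > 1, the factor 2^(−2N) decays exponentially, so the ratio → 0. Substituting N = 21n gives the stated form.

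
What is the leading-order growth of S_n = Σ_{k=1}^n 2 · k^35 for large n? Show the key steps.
S_n ~ n^36 / 18

By integral comparison (Euler-Maclaurin), Σ_{k=1}^n 2 · k^35 = 2 · ∫_0^n x^35 dx + O(n^35) = 2 · n^36/36 = n^36 / 18 + O(n^35). (Equivalently, Faulhaber's formula gives the same leading term.)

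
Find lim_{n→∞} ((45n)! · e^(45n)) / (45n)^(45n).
lim = ∞

Stirling: (45n)! ~ sqrt(2π·45n) · (45n/e)^(45n). Hence
  (45n)! · e^(45n) / (45n)^(45n) ~ sqrt(2π·45n) = sqrt(2π·45) · sqrt(n) → ∞.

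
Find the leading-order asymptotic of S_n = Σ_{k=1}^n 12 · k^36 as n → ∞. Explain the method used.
S_n ~ 12 · n^37 / 37

By integral comparison (Euler-Maclaurin), Σ_{k=1}^n 12 · k^36 = 12 · ∫_0^n x^36 dx + O(n^36) = 12 · n^37/37 + O(n^36). (Equivalently, Faulhaber's formula gives the same leading term.)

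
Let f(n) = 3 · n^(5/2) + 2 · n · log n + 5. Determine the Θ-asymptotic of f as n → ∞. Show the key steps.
f(n) ∈ Θ(n^(5/2))

Compare the terms by growth order. For large n, n^a · (log n)^b dominates n^a' · (log n)^b' iff a > a', or (a = a' and b > b'). Ranking the 3 terms shows the dominant one is 3 · n^(5/2). Hence f(n) ∈ Θ(n^(5/2)).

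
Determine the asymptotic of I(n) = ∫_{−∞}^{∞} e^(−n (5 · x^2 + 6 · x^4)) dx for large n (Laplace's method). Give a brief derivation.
I(n) ~ sqrt(π/(5n))

φ(x) = 5 · x^2 + 6 · x^4 has its unique global minimum at x* = 0 (since φ'(x) = 10x + 24x^3 = 0 only at x = 0 for real x with both coefficients positive, and φ → ∞ as |x| → ∞). At x* = 0, φ(0) = 0 and φ''(0) = 10. Laplace's method then gives
  I(n) ~ sqrt(2π / (n · φ''(0))) · e^(−n φ(0)) = sqrt(2π / (10n)) = sqrt(π/(5n)).
The 6 · x^4 term contributes only at subleading order (an O(1/n) relative correction).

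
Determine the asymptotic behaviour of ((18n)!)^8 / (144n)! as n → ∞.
((18n)!)^8/(144n)! ~ ((2π·18n)^(7/2) / sqrt(8)) · 8^(−8·18n)  →  0

Write N = 18n. Stirling: N! ~ sqrt(2π N)(N/e)^N and (8N)! ~ sqrt(2π·8N)·(8N/e)^(8N).
  (N!)^8/(8N)! ~ (2π N)^(8/2) (N/e)^(8N) / [sqrt(2π·8N) (8N/e)^(8N)]
     = (2π N)^(8/2) / sqrt(2π·8N) · (N/(8N))^(8N)
     = (2π N)^((8−1)/2) / sqrt(8) · 8^(−8N).
Since 8^8 > 1, the factor 8^(−8N) decays exponentially, so the ratio → 0. Substituting N = 18n gives the stated form.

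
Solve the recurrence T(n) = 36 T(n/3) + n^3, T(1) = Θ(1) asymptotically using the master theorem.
T(n) = Θ(n^(log_3 36))

Master theorem: compare f(n) = n^3 to n^(log_3 36) where log_3 36 ≈ 3.262. Since 3 < log_3 36, we have f(n) = O(n^(log_3 36 − ε)) for some ε > 0 — Case 1. Hence T(n) = Θ(n^(log_3 36)).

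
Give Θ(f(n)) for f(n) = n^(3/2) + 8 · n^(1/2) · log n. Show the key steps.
f(n) ∈ Θ(n^(3/2))

Compare the terms by growth order. For large n, n^a · (log n)^b dominates n^a' · (log n)^b' iff a > a', or (a = a' and b > b'). Ranking the 2 terms shows the dominant one is n^(3/2). Hence f(n) ∈ Θ(n^(3/2)).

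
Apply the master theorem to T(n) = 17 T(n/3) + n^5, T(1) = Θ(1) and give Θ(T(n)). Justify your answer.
T(n) = Θ(n^5)

log_3 17 ≈ 2.579. f(n) = n^5 dominates n^(log_3 17) since 5 > 2.579, and the regularity condition a·f(n/b) = 17·(n/3)^5 = (17/243)·n^5 ≤ c·f(n) holds with c = 17/243 ≈ 0.07 < 1. So this is Case 3: T(n) = Θ(f(n)) = Θ(n^5).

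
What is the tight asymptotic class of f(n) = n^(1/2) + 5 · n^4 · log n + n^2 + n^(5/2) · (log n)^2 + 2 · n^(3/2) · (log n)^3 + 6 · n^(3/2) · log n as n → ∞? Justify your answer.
f(n) ∈ Θ(n^4 · log n)

Compare the terms by growth order. For large n, n^a · (log n)^b dominates n^a' · (log n)^b' iff a > a', or (a = a' and b > b'). Ranking the 6 terms shows the dominant one is 5 · n^4 · log n. Hence f(n) ∈ Θ(n^4 · log n).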